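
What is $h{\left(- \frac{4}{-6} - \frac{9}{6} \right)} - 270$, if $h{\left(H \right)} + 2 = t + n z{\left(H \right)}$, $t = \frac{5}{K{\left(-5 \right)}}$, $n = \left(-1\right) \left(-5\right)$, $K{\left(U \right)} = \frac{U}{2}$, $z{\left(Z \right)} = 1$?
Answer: $-269$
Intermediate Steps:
$K{\left(U \right)} = \frac{U}{2}$ ($K{\left(U \right)} = U \frac{1}{2} = \frac{U}{2}$)
$n = 5$
$t = -2$ ($t = \frac{5}{\frac{1}{2} \left(-5\right)} = \frac{5}{- \frac{5}{2}} = 5 \left(- \frac{2}{5}\right) = -2$)
$h{\left(H \right)} = 1$ ($h{\left(H \right)} = -2 + \left(-2 + 5 \cdot 1\right) = -2 + \left(-2 + 5\right) = -2 + 3 = 1$)
$h{\left(- \frac{4}{-6} - \frac{9}{6} \right)} - 270 = 1 - 270 = -269$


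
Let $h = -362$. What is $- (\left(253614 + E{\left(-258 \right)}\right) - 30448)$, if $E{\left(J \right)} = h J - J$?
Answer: $-316820$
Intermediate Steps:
$E{\left(J \right)} = - 363 J$ ($E{\left(J \right)} = - 362 J - J = - 363 J$)
$- (\left(253614 + E{\left(-258 \right)}\right) - 30448) = - (\left(253614 - -93654\right) - 30448) = - (\left(253614 + 93654\right) - 30448) = - (347268 - 30448) = \left(-1\right) 316820 = -316820$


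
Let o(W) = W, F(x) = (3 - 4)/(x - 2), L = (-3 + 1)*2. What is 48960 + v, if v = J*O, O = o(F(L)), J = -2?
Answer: 146879/3 ≈ 48960.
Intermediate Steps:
L = -4 (L = -2*2 = -4)
F(x) = -1/(-2 + x)
O = 1/6 (O = -1/(-2 - 4) = -1/(-6) = -1*(-1/6) = 1/6 ≈ 0.16667)
v = -1/3 (v = -2*1/6 = -1/3 ≈ -0.33333)
48960 + v = 48960 - 1/3 = 146879/3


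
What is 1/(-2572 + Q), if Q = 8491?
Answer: 1/5919 ≈ 0.00016895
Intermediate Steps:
1/(-2572 + Q) = 1/(-2572 + 8491) = 1/5919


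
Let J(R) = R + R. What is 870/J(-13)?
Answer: -435/13 ≈ -33.462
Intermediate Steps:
J(R) = 2*R
870/J(-13) = 870/((2*(-13))) = 870/(-26) = 870*(-1/26) = -435/13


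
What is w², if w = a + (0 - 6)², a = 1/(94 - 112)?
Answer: 418609/324 ≈ 1292.0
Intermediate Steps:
a = -1/18 (a = 1/(-18) = -1/18 ≈ -0.055556)
w = 647/18 (w = -1/18 + (0 - 6)² = -1/18 + (-6)² = -1/18 + 36 = 647/18 ≈ 35.944)
w² = (647/18)² = 418609/324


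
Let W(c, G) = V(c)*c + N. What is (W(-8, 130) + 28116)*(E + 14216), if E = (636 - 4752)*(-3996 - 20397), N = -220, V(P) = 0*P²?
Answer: 2801199268384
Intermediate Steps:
V(P) = 0
W(c, G) = -220 (W(c, G) = 0*c - 220 = 0 - 220 = -220)
E = 100401588 (E = -4116*(-24393) = 100401588)
(W(-8, 130) + 28116)*(E + 14216) = (-220 + 28116)*(100401588 + 14216) = 27896*100415804 = 2801199268384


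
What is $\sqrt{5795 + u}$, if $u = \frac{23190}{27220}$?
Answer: $\frac{\sqrt{42943113098}}{2722} \approx 76.13$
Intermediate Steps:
$u = \frac{2319}{2722}$ ($u = 23190 \cdot \frac{1}{27220} = \frac{2319}{2722} \approx 0.85195$)
$\sqrt{5795 + u} = \sqrt{5795 + \frac{2319}{2722}} = \sqrt{\frac{15776309}{2722}} = \frac{\sqrt{42943113098}}{2722}$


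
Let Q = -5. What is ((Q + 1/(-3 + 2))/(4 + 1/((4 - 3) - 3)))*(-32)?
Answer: 384/7 ≈ 54.857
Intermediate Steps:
((Q + 1/(-3 + 2))/(4 + 1/((4 - 3) - 3)))*(-32) = ((-5 + 1/(-3 + 2))/(4 + 1/((4 - 3) - 3)))*(-32) = ((-5 + 1/(-1))/(4 + 1/(1 - 3)))*(-32) = ((-5 - 1)/(4 + 1/(-2)))*(-32) = -6/(4 - 1/2)*(-32) = -6/7/2*(-32) = -6*2/7*(-32) = -12/7*(-32) = 384/7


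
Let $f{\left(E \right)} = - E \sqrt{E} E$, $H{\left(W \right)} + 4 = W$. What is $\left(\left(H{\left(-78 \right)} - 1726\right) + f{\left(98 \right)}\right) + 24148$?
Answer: $22340 - 67228 \sqrt{2} \approx -72735.0$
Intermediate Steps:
$H{\left(W \right)} = -4 + W$
$f{\left(E \right)} = - E^{\frac{5}{2}}$ ($f{\left(E \right)} = - E^{\frac{3}{2}} E = - E^{\frac{5}{2}}$)
$\left(\left(H{\left(-78 \right)} - 1726\right) + f{\left(98 \right)}\right) + 24148 = \left(\left(\left(-4 - 78\right) - 1726\right) - 98^{\frac{5}{2}}\right) + 24148 = \left(\left(-82 - 1726\right) - 67228 \sqrt{2}\right) + 24148 = \left(-1808 - 67228 \sqrt{2}\right) + 24148 = 22340 - 67228 \sqrt{2}$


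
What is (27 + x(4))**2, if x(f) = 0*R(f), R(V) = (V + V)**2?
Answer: 729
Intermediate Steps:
R(V) = 4*V**2 (R(V) = (2*V)**2 = 4*V**2)
x(f) = 0 (x(f) = 0*(4*f**2) = 0)
(27 + x(4))**2 = (27 + 0)**2 = 27**2 = 729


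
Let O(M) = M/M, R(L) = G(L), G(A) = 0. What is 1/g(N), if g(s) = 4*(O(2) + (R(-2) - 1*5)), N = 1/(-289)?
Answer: -1/16 ≈ -0.062500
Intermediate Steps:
R(L) = 0
O(M) = 1
N = -1/289 ≈ -0.0034602
g(s) = -16 (g(s) = 4*(1 + (0 - 1*5)) = 4*(1 + (0 - 5)) = 4*(1 - 5) = 4*(-4) = -16)
1/g(N) = 1/(-16) = -1/16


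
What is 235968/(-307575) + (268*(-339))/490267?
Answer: -47877042452/50264624175 ≈ -0.95250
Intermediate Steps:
235968/(-307575) + (268*(-339))/490267 = 235968*(-1/307575) - 90852*1/490267 = -78656/102525 - 90852/490267 = -47877042452/50264624175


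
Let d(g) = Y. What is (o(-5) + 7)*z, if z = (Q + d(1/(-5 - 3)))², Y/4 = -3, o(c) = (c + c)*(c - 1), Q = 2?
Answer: 6700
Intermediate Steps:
o(c) = 2*c*(-1 + c) (o(c) = (2*c)*(-1 + c) = 2*c*(-1 + c))
Y = -12 (Y = 4*(-3) = -12)
d(g) = -12
z = 100 (z = (2 - 12)² = (-10)² = 100)
(o(-5) + 7)*z = (2*(-5)*(-1 - 5) + 7)*100 = (2*(-5)*(-6) + 7)*100 = (60 + 7)*100 = 67*100 = 6700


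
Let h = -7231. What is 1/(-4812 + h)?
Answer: -1/12043 ≈ -8.3036e-5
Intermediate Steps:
1/(-4812 + h) = 1/(-4812 - 7231) = 1/(-12043) = -1/12043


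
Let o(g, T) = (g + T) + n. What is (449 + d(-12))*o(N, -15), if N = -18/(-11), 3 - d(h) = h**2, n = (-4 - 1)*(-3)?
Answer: 504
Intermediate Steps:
n = 15 (n = -5*(-3) = 15)
d(h) = 3 - h**2
N = 18/11 (N = -18*(-1/11) = 18/11 ≈ 1.6364)
o(g, T) = 15 + T + g (o(g, T) = (g + T) + 15 = (T + g) + 15 = 15 + T + g)
(449 + d(-12))*o(N, -15) = (449 + (3 - 1*(-12)**2))*(15 - 15 + 18/11) = (449 + (3 - 1*144))*(18/11) = (449 + (3 - 144))*(18/11) = (449 - 141)*(18/11) = 308*(18/11) = 504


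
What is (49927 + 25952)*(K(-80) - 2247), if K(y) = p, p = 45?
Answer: -167085558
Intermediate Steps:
K(y) = 45
(49927 + 25952)*(K(-80) - 2247) = (49927 + 25952)*(45 - 2247) = 75879*(-2202) = -167085558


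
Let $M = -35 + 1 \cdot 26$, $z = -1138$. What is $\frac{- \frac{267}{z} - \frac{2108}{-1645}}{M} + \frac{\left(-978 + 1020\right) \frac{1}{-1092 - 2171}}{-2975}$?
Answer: $- \frac{787146277537}{4672902001950} \approx -0.16845$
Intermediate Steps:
$M = -9$ ($M = -35 + 26 = -9$)
$\frac{- \frac{267}{z} - \frac{2108}{-1645}}{M} + \frac{\left(-978 + 1020\right) \frac{1}{-1092 - 2171}}{-2975} = \frac{- \frac{267}{-1138} - \frac{2108}{-1645}}{-9} + \frac{\left(-978 + 1020\right) \frac{1}{-1092 - 2171}}{-2975} = \left(\left(-267\right) \left(- \frac{1}{1138}\right) - - \frac{2108}{1645}\right) \left(- \frac{1}{9}\right) + \frac{42}{-3263} \left(- \frac{1}{2975}\right) = \left(\frac{267}{1138} + \frac{2108}{1645}\right) \left(- \frac{1}{9}\right) + 42 \left(- \frac{1}{3263}\right) \left(- \frac{1}{2975}\right) = \frac{2838119}{1872010} \left(- \frac{1}{9}\right) - - \frac{6}{1386775} = - \frac{2838119}{16848090} + \frac{6}{1386775} = - \frac{787146277537}{4672902001950}$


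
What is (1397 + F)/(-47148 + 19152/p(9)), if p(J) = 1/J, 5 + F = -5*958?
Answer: -1699/62610 ≈ -0.027136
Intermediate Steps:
F = -4795 (F = -5 - 5*958 = -5 - 4790 = -4795)
(1397 + F)/(-47148 + 19152/p(9)) = (1397 - 4795)/(-47148 + 19152/(1/9)) = -3398/(-47148 + 19152/(1/9)) = -3398/(-47148 + 19152*9) = -3398/(-47148 + 172368) = -3398/125220 = -3398*1/125220 = -1699/62610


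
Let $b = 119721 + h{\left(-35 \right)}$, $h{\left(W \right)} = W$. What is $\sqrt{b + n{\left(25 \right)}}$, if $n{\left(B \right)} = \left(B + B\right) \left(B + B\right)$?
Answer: $\sqrt{122186} \approx 349.55$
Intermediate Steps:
$b = 119686$ ($b = 119721 - 35 = 119686$)
$n{\left(B \right)} = 4 B^{2}$ ($n{\left(B \right)} = 2 B 2 B = 4 B^{2}$)
$\sqrt{b + n{\left(25 \right)}} = \sqrt{119686 + 4 \cdot 25^{2}} = \sqrt{119686 + 4 \cdot 625} = \sqrt{119686 + 2500} = \sqrt{122186}$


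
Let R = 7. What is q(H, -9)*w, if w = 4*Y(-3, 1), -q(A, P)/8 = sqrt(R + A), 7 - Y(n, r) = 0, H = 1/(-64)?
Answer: -28*sqrt(447) ≈ -591.99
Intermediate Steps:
H = -1/64 (H = 1*(-1/64) = -1/64 ≈ -0.015625)
Y(n, r) = 7 (Y(n, r) = 7 - 1*0 = 7 + 0 = 7)
q(A, P) = -8*sqrt(7 + A)
w = 28 (w = 4*7 = 28)
q(H, -9)*w = -8*sqrt(7 - 1/64)*28 = -sqrt(447)*28 = -28*sqrt(447)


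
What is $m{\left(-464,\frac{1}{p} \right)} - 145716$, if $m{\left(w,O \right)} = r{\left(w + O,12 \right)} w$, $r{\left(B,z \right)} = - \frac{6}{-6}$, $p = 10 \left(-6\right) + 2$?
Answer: $-146180$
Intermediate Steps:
$p = -58$ ($p = -60 + 2 = -58$)
$r{\left(B,z \right)} = 1$ ($r{\left(B,z \right)} = \left(-6\right) \left(- \frac{1}{6}\right) = 1$)
$m{\left(w,O \right)} = w$ ($m{\left(w,O \right)} = 1 w = w$)
$m{\left(-464,\frac{1}{p} \right)} - 145716 = -464 - 145716 = -146180$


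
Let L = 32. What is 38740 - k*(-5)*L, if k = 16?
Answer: 41300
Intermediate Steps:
38740 - k*(-5)*L = 38740 - 16*(-5)*32 = 38740 - (-80)*32 = 38740 - 1*(-2560) = 38740 + 2560 = 41300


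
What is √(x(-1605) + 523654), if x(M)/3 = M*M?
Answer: √8251729 ≈ 2872.6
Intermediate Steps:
x(M) = 3*M² (x(M) = 3*(M*M) = 3*M²)
√(x(-1605) + 523654) = √(3*(-1605)² + 523654) = √(3*2576025 + 523654) = √(7728075 + 523654) = √8251729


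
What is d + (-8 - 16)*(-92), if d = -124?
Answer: 2084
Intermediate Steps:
d + (-8 - 16)*(-92) = -124 + (-8 - 16)*(-92) = -124 - 24*(-92) = -124 + 2208 = 2084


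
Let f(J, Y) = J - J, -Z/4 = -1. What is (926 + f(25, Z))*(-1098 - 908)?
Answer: -1857556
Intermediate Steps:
Z = 4 (Z = -4*(-1) = 4)
f(J, Y) = 0
(926 + f(25, Z))*(-1098 - 908) = (926 + 0)*(-1098 - 908) = 926*(-2006) = -1857556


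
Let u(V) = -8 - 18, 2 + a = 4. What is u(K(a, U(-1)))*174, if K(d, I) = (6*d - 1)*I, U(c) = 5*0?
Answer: -4524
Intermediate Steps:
U(c) = 0
a = 2 (a = -2 + 4 = 2)
K(d, I) = I*(-1 + 6*d) (K(d, I) = (-1 + 6*d)*I = I*(-1 + 6*d))
u(V) = -26
u(K(a, U(-1)))*174 = -26*174 = -4524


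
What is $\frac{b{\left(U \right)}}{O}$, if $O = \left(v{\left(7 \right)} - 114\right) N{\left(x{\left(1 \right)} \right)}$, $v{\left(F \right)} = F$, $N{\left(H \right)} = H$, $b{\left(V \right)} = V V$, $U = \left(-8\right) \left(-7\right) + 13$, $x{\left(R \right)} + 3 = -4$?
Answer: $\frac{4761}{749} \approx 6.3565$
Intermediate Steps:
$x{\left(R \right)} = -7$ ($x{\left(R \right)} = -3 - 4 = -7$)
$U = 69$ ($U = 56 + 13 = 69$)
$b{\left(V \right)} = V^{2}$
$O = 749$ ($O = \left(7 - 114\right) \left(-7\right) = \left(-107\right) \left(-7\right) = 749$)
$\frac{b{\left(U \right)}}{O} = \frac{69^{2}}{749} = 4761 \cdot \frac{1}{749} = \frac{4761}{749}$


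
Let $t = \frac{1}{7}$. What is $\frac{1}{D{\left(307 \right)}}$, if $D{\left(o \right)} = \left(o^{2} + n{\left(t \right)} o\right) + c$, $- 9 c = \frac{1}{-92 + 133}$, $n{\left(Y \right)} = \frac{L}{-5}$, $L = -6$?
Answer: $\frac{1845}{174569098} \approx 1.0569 \cdot 10^{-5}$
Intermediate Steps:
$t = \frac{1}{7} \approx 0.14286$
$n{\left(Y \right)} = \frac{6}{5}$ ($n{\left(Y \right)} = - \frac{6}{-5} = \left(-6\right) \left(- \frac{1}{5}\right) = \frac{6}{5}$)
$c = - \frac{1}{369}$ ($c = - \frac{1}{9 \left(-92 + 133\right)} = - \frac{1}{9 \cdot 41} = \left(- \frac{1}{9}\right) \frac{1}{41} = - \frac{1}{369} \approx -0.00271$)
$D{\left(o \right)} = - \frac{1}{369} + o^{2} + \frac{6 o}{5}$ ($D{\left(o \right)} = \left(o^{2} + \frac{6 o}{5}\right) - \frac{1}{369} = - \frac{1}{369} + o^{2} + \frac{6 o}{5}$)
$\frac{1}{D{\left(307 \right)}} = \frac{1}{- \frac{1}{369} + 307^{2} + \frac{6}{5} \cdot 307} = \frac{1}{- \frac{1}{369} + 94249 + \frac{1842}{5}} = \frac{1}{\frac{174569098}{1845}} = \frac{1845}{174569098}$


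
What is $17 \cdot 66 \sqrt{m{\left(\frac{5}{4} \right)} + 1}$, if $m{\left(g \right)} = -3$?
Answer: $1122 i \sqrt{2} \approx 1586.7 i$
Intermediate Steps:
$17 \cdot 66 \sqrt{m{\left(\frac{5}{4} \right)} + 1} = 17 \cdot 66 \sqrt{-3 + 1} = 1122 \sqrt{-2} = 1122 i \sqrt{2}$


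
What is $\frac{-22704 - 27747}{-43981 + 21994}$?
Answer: $\frac{16817}{7329} \approx 2.2946$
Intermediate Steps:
$\frac{-22704 - 27747}{-43981 + 21994} = - \frac{50451}{-21987} = \left(-50451\right) \left(- \frac{1}{21987}\right) = \frac{16817}{7329}$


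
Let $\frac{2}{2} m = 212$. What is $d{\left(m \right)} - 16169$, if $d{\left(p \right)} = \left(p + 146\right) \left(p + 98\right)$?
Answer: $94811$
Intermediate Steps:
$m = 212$
$d{\left(p \right)} = \left(98 + p\right) \left(146 + p\right)$ ($d{\left(p \right)} = \left(146 + p\right) \left(98 + p\right) = \left(98 + p\right) \left(146 + p\right)$)
$d{\left(m \right)} - 16169 = \left(14308 + 212^{2} + 244 \cdot 212\right) - 16169 = \left(14308 + 44944 + 51728\right) - 16169 = 110980 - 16169 = 94811$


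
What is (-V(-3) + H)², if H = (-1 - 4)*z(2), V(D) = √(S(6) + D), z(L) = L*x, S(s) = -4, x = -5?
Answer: (50 - I*√7)² ≈ 2493.0 - 264.58*I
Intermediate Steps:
z(L) = -5*L (z(L) = L*(-5) = -5*L)
V(D) = √(-4 + D)
H = 50 (H = (-1 - 4)*(-5*2) = -5*(-10) = 50)
(-V(-3) + H)² = (-√(-4 - 3) + 50)² = (-√(-7) + 50)² = (-I*√7 + 50)² = (50 - I*√7)²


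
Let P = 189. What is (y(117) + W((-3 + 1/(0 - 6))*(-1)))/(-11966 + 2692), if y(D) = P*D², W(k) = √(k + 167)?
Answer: -2587221/9274 - √6126/55644 ≈ -278.98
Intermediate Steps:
W(k) = √(167 + k)
y(D) = 189*D²
(y(117) + W((-3 + 1/(0 - 6))*(-1)))/(-11966 + 2692) = (189*117² + √(167 + (-3 + 1/(0 - 6))*(-1)))/(-11966 + 2692) = (189*13689 + √(167 + (-3 + 1/(-6))*(-1)))/(-9274) = (2587221 + √(167 + (-3 - ⅙)*(-1)))*(-1/9274) = (2587221 + √(167 - 19/6*(-1)))*(-1/9274) = (2587221 + √(167 + 19/6))*(-1/9274) = (2587221 + √(1021/6))*(-1/9274) = (2587221 + √6126/6)*(-1/9274) = -2587221/9274 - √6126/55644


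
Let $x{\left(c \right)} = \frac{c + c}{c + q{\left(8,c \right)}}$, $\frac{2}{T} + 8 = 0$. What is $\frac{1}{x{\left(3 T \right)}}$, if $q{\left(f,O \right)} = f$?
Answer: $- \frac{29}{6} \approx -4.8333$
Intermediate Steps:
$T = - \frac{1}{4}$ ($T = \frac{2}{-8 + 0} = \frac{2}{-8} = 2 \left(- \frac{1}{8}\right) = - \frac{1}{4} \approx -0.25$)
$x{\left(c \right)} = \frac{2 c}{8 + c}$ ($x{\left(c \right)} = \frac{c + c}{c + 8} = \frac{2 c}{8 + c}$)
$\frac{1}{x{\left(3 T \right)}} = \frac{1}{2 \cdot 3 \left(- \frac{1}{4}\right) \frac{1}{8 + 3 \left(- \frac{1}{4}\right)}} = \frac{1}{2 \left(- \frac{3}{4}\right) \frac{1}{8 - \frac{3}{4}}} = \frac{1}{2 \left(- \frac{3}{4}\right) \frac{1}{\frac{29}{4}}} = \frac{1}{2 \left(- \frac{3}{4}\right) \frac{4}{29}} = \frac{1}{- \frac{6}{29}} = - \frac{29}{6}$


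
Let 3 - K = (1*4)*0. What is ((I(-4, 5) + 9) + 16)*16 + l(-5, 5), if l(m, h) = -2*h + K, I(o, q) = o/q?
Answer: 1901/5 ≈ 380.20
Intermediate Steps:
K = 3 (K = 3 - 1*4*0 = 3 - 4*0 = 3 - 1*0 = 3 + 0 = 3)
l(m, h) = 3 - 2*h (l(m, h) = -2*h + 3 = 3 - 2*h)
((I(-4, 5) + 9) + 16)*16 + l(-5, 5) = ((-4/5 + 9) + 16)*16 + (3 - 2*5) = ((-4*1/5 + 9) + 16)*16 + (3 - 10) = ((-4/5 + 9) + 16)*16 - 7 = (41/5 + 16)*16 - 7 = (121/5)*16 - 7 = 1936/5 - 7 = 1901/5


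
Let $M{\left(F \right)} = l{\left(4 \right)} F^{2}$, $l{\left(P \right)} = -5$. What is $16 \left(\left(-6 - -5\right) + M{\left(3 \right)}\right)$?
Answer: $-736$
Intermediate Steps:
$M{\left(F \right)} = - 5 F^{2}$
$16 \left(\left(-6 - -5\right) + M{\left(3 \right)}\right) = 16 \left(\left(-6 - -5\right) - 5 \cdot 3^{2}\right) = 16 \left(\left(-6 + 5\right) - 45\right) = 16 \left(-1 - 45\right) = 16 \left(-46\right) = -736$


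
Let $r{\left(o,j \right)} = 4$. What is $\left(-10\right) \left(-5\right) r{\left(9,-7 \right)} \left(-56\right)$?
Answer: $-11200$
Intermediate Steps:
$\left(-10\right) \left(-5\right) r{\left(9,-7 \right)} \left(-56\right) = \left(-10\right) \left(-5\right) 4 \left(-56\right) = 50 \cdot 4 \left(-56\right) = 200 \left(-56\right) = -11200$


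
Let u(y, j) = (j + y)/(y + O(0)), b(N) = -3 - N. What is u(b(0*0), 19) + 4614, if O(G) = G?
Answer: 13826/3 ≈ 4608.7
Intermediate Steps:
u(y, j) = (j + y)/y (u(y, j) = (j + y)/(y + 0) = (j + y)/y)
u(b(0*0), 19) + 4614 = (19 + (-3 - 0*0))/(-3 - 0*0) + 4614 = (19 + (-3 - 1*0))/(-3 - 1*0) + 4614 = (19 + (-3 + 0))/(-3 + 0) + 4614 = (19 - 3)/(-3) + 4614 = -⅓*16 + 4614 = -16/3 + 4614 = 13826/3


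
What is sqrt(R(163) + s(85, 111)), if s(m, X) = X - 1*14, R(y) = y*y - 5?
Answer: sqrt(26661) ≈ 163.28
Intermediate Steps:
R(y) = -5 + y**2 (R(y) = y**2 - 5 = -5 + y**2)
s(m, X) = -14 + X (s(m, X) = X - 14 = -14 + X)
sqrt(R(163) + s(85, 111)) = sqrt((-5 + 163**2) + (-14 + 111)) = sqrt((-5 + 26569) + 97) = sqrt(26564 + 97) = sqrt(26661)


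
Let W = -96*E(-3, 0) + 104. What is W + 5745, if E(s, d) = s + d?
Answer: 6137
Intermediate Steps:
E(s, d) = d + s
W = 392 (W = -96*(0 - 3) + 104 = -96*(-3) + 104 = 288 + 104 = 392)
W + 5745 = 392 + 5745 = 6137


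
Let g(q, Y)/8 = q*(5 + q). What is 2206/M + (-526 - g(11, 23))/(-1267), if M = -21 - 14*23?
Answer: -304520/62083 ≈ -4.9050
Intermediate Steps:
g(q, Y) = 8*q*(5 + q) (g(q, Y) = 8*(q*(5 + q)) = 8*q*(5 + q))
M = -343 (M = -21 - 322 = -343)
2206/M + (-526 - g(11, 23))/(-1267) = 2206/(-343) + (-526 - 8*11*(5 + 11))/(-1267) = 2206*(-1/343) + (-526 - 8*11*16)*(-1/1267) = -2206/343 + (-526 - 1*1408)*(-1/1267) = -2206/343 + (-526 - 1408)*(-1/1267) = -2206/343 - 1934*(-1/1267) = -2206/343 + 1934/1267 = -304520/62083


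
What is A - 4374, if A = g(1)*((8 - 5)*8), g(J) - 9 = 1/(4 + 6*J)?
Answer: -20778/5 ≈ -4155.6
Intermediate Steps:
g(J) = 9 + 1/(4 + 6*J)
A = 1092/5 (A = ((37 + 54*1)/(2*(2 + 3*1)))*((8 - 5)*8) = ((37 + 54)/(2*(2 + 3)))*(3*8) = ((½)*91/5)*24 = ((½)*(⅕)*91)*24 = (91/10)*24 = 1092/5 ≈ 218.40)
A - 4374 = 1092/5 - 4374 = -20778/5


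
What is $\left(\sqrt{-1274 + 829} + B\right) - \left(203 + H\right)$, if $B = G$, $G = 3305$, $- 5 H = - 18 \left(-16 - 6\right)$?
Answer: $\frac{15906}{5} + i \sqrt{445} \approx 3181.2 + 21.095 i$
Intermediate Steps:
$H = - \frac{396}{5}$ ($H = - \frac{\left(-18\right) \left(-16 - 6\right)}{5} = - \frac{\left(-18\right) \left(-22\right)}{5} = \left(- \frac{1}{5}\right) 396 = - \frac{396}{5} \approx -79.2$)
$B = 3305$
$\left(\sqrt{-1274 + 829} + B\right) - \left(203 + H\right) = \left(\sqrt{-1274 + 829} + 3305\right) - \frac{619}{5} = \left(\sqrt{-445} + 3305\right) + \left(-203 + \frac{396}{5}\right) = \left(i \sqrt{445} + 3305\right) - \frac{619}{5} = \left(3305 + i \sqrt{445}\right) - \frac{619}{5} = \frac{15906}{5} + i \sqrt{445}$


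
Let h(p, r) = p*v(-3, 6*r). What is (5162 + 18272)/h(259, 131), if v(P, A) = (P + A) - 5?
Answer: 11717/100751 ≈ 0.11630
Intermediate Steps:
v(P, A) = -5 + A + P (v(P, A) = (A + P) - 5 = -5 + A + P)
h(p, r) = p*(-8 + 6*r) (h(p, r) = p*(-5 + 6*r - 3) = p*(-8 + 6*r))
(5162 + 18272)/h(259, 131) = (5162 + 18272)/((2*259*(-4 + 3*131))) = 23434/((2*259*(-4 + 393))) = 23434/((2*259*389)) = 23434/201502 = 23434*(1/201502) = 11717/100751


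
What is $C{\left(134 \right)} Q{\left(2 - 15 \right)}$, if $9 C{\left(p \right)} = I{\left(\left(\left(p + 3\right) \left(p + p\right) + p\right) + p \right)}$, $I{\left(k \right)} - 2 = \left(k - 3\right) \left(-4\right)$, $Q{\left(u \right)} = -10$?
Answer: $\frac{1479220}{9} \approx 1.6436 \cdot 10^{5}$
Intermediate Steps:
$I{\left(k \right)} = 14 - 4 k$ ($I{\left(k \right)} = 2 + \left(k - 3\right) \left(-4\right) = 2 + \left(-3 + k\right) \left(-4\right) = 2 - \left(-12 + 4 k\right) = 14 - 4 k$)
$C{\left(p \right)} = \frac{14}{9} - \frac{8 p}{9} - \frac{8 p \left(3 + p\right)}{9}$ ($C{\left(p \right)} = \frac{14 - 4 \left(\left(\left(p + 3\right) \left(p + p\right) + p\right) + p\right)}{9} = \frac{14 - 4 \left(\left(\left(3 + p\right) 2 p + p\right) + p\right)}{9} = \frac{14 - 4 \left(\left(2 p \left(3 + p\right) + p\right) + p\right)}{9} = \frac{14 - 4 \left(\left(p + 2 p \left(3 + p\right)\right) + p\right)}{9} = \frac{14 - 4 \left(2 p + 2 p \left(3 + p\right)\right)}{9} = \frac{14 - \left(8 p + 8 p \left(3 + p\right)\right)}{9} = \frac{14 - 8 p - 8 p \left(3 + p\right)}{9} = \frac{14}{9} - \frac{8 p}{9} - \frac{8 p \left(3 + p\right)}{9}$)
$C{\left(134 \right)} Q{\left(2 - 15 \right)} = \left(\frac{14}{9} - \frac{1072 \left(4 + 134\right)}{9}\right) \left(-10\right) = \left(\frac{14}{9} - \frac{1072}{9} \cdot 138\right) \left(-10\right) = \left(\frac{14}{9} - \frac{49312}{3}\right) \left(-10\right) = \left(- \frac{147922}{9}\right) \left(-10\right) = \frac{1479220}{9}$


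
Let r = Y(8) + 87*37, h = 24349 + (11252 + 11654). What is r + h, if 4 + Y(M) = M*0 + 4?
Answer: 50474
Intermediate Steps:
Y(M) = 0 (Y(M) = -4 + (M*0 + 4) = -4 + (0 + 4) = -4 + 4 = 0)
h = 47255 (h = 24349 + 22906 = 47255)
r = 3219 (r = 0 + 87*37 = 0 + 3219 = 3219)
r + h = 3219 + 47255 = 50474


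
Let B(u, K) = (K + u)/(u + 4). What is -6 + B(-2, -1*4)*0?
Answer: -6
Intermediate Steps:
B(u, K) = (K + u)/(4 + u)
-6 + B(-2, -1*4)*0 = -6 + ((-1*4 - 2)/(4 - 2))*0 = -6 + ((-4 - 2)/2)*0 = -6 + ((½)*(-6))*0 = -6 - 3*0 = -6 + 0 = -6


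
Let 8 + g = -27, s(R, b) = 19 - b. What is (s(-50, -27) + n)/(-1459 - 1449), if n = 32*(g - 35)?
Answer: 1097/1454 ≈ 0.75447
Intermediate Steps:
g = -35 (g = -8 - 27 = -35)
n = -2240 (n = 32*(-35 - 35) = 32*(-70) = -2240)
(s(-50, -27) + n)/(-1459 - 1449) = ((19 - 1*(-27)) - 2240)/(-1459 - 1449) = ((19 + 27) - 2240)/(-2908) = (46 - 2240)*(-1/2908) = -2194*(-1/2908) = 1097/1454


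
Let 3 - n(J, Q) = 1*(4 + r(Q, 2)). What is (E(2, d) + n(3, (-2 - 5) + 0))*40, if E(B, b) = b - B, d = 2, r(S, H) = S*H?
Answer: 520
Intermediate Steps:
r(S, H) = H*S
n(J, Q) = -1 - 2*Q (n(J, Q) = 3 - (4 + 2*Q) = 3 + (-4 - 2*Q) = -1 - 2*Q)
(E(2, d) + n(3, (-2 - 5) + 0))*40 = ((2 - 1*2) + (-1 - 2*((-2 - 5) + 0)))*40 = ((2 - 2) + (-1 - 2*(-7 + 0)))*40 = (0 + (-1 - 2*(-7)))*40 = (0 + (-1 + 14))*40 = (0 + 13)*40 = 13*40 = 520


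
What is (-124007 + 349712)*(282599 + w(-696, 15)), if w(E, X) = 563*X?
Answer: 65690086020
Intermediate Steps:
(-124007 + 349712)*(282599 + w(-696, 15)) = (-124007 + 349712)*(282599 + 563*15) = 225705*(282599 + 8445) = 225705*291044 = 65690086020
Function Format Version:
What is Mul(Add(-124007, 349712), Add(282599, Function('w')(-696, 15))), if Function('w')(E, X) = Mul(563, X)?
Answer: 65690086020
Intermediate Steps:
Mul(Add(-124007, 349712), Add(282599, Function('w')(-696, 15))) = Mul(Add(-124007, 349712), Add(282599, Mul(563, 15))) = Mul(225705, Add(282599, 8445)) = Mul(225705, 291044) = 65690086020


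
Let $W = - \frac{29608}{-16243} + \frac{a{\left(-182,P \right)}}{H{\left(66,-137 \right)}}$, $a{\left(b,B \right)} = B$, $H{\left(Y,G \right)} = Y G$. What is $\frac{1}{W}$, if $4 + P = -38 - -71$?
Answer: $\frac{146869206}{267244489} \approx 0.54957$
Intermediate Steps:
$H{\left(Y,G \right)} = G Y$
$P = 29$ ($P = -4 - -33 = -4 + \left(-38 + 71\right) = -4 + 33 = 29$)
$W = \frac{267244489}{146869206}$ ($W = - \frac{29608}{-16243} + \frac{29}{\left(-137\right) 66} = \left(-29608\right) \left(- \frac{1}{16243}\right) + \frac{29}{-9042} = \frac{29608}{16243} + 29 \left(- \frac{1}{9042}\right) = \frac{29608}{16243} - \frac{29}{9042} = \frac{267244489}{146869206} \approx 1.8196$)
$\frac{1}{W} = \frac{1}{\frac{267244489}{146869206}} = \frac{146869206}{267244489}$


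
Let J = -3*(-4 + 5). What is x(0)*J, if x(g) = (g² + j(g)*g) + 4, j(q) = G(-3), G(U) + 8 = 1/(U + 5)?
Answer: -12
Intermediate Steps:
G(U) = -8 + 1/(5 + U) (G(U) = -8 + 1/(U + 5) = -8 + 1/(5 + U))
J = -3 (J = -3*1 = -3)
j(q) = -15/2 (j(q) = (-39 - 8*(-3))/(5 - 3) = (-39 + 24)/2 = (½)*(-15) = -15/2)
x(g) = 4 + g² - 15*g/2 (x(g) = (g² - 15*g/2) + 4 = 4 + g² - 15*g/2)
x(0)*J = (4 + 0² - 15/2*0)*(-3) = (4 + 0 + 0)*(-3) = 4*(-3) = -12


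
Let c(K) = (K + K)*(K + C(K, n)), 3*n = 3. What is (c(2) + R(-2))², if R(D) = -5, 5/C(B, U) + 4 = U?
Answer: 121/9 ≈ 13.444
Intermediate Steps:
n = 1 (n = (⅓)*3 = 1)
C(B, U) = 5/(-4 + U)
c(K) = 2*K*(-5/3 + K) (c(K) = (K + K)*(K + 5/(-4 + 1)) = (2*K)*(K + 5/(-3)) = (2*K)*(K + 5*(-⅓)) = (2*K)*(K - 5/3) = (2*K)*(-5/3 + K) = 2*K*(-5/3 + K))
(c(2) + R(-2))² = ((⅔)*2*(-5 + 3*2) - 5)² = ((⅔)*2*(-5 + 6) - 5)² = ((⅔)*2*1 - 5)² = (4/3 - 5)² = (-11/3)² = 121/9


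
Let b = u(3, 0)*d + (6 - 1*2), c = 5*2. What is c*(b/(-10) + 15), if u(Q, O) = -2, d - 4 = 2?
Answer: 158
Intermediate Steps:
d = 6 (d = 4 + 2 = 6)
c = 10
b = -8 (b = -2*6 + (6 - 1*2) = -12 + (6 - 2) = -12 + 4 = -8)
c*(b/(-10) + 15) = 10*(-8/(-10) + 15) = 10*(-8*(-⅒) + 15) = 10*(⅘ + 15) = 10*(79/5) = 158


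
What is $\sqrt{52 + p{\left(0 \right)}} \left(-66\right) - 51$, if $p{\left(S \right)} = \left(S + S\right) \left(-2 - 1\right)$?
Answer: $-51 - 132 \sqrt{13} \approx -526.93$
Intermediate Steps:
$p{\left(S \right)} = - 6 S$ ($p{\left(S \right)} = 2 S \left(-3\right) = - 6 S$)
$\sqrt{52 + p{\left(0 \right)}} \left(-66\right) - 51 = \sqrt{52 - 0} \left(-66\right) - 51 = \sqrt{52 + 0} \left(-66\right) - 51 = \sqrt{52} \left(-66\right) - 51 = 2 \sqrt{13} \left(-66\right) - 51 = - 132 \sqrt{13} - 51 = -51 - 132 \sqrt{13}$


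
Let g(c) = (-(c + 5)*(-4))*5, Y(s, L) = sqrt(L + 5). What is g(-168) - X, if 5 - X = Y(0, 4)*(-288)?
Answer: -4129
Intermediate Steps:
Y(s, L) = sqrt(5 + L)
g(c) = 100 + 20*c (g(c) = (-(5 + c)*(-4))*5 = ((-5 - c)*(-4))*5 = (20 + 4*c)*5 = 100 + 20*c)
X = 869 (X = 5 - sqrt(5 + 4)*(-288) = 5 - sqrt(9)*(-288) = 5 - 3*(-288) = 5 - 1*(-864) = 5 + 864 = 869)
g(-168) - X = (100 + 20*(-168)) - 1*869 = (100 - 3360) - 869 = -3260 - 869 = -4129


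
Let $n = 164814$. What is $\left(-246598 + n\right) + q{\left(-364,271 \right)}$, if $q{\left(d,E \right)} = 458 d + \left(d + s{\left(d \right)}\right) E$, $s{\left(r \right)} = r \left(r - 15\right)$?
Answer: $37038936$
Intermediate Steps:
$s{\left(r \right)} = r \left(-15 + r\right)$
$q{\left(d,E \right)} = 458 d + E \left(d + d \left(-15 + d\right)\right)$ ($q{\left(d,E \right)} = 458 d + \left(d + d \left(-15 + d\right)\right) E = 458 d + E \left(d + d \left(-15 + d\right)\right)$)
$\left(-246598 + n\right) + q{\left(-364,271 \right)} = \left(-246598 + 164814\right) - 364 \left(458 + 271 + 271 \left(-15 - 364\right)\right) = -81784 - 364 \left(458 + 271 + 271 \left(-379\right)\right) = -81784 - 364 \left(458 + 271 - 102709\right) = -81784 - -37120720 = -81784 + 37120720 = 37038936$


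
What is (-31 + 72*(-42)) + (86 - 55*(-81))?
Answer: 1486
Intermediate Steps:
(-31 + 72*(-42)) + (86 - 55*(-81)) = (-31 - 3024) + (86 + 4455) = -3055 + 4541 = 1486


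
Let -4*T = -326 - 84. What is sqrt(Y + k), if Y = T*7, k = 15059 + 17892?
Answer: 17*sqrt(466)/2 ≈ 183.49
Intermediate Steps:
k = 32951
T = 205/2 (T = -(-326 - 84)/4 = -1/4*(-410) = 205/2 ≈ 102.50)
Y = 1435/2 (Y = (205/2)*7 = 1435/2 ≈ 717.50)
sqrt(Y + k) = sqrt(1435/2 + 32951) = sqrt(67337/2) = 17*sqrt(466)/2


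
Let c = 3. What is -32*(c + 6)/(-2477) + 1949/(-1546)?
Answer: -4382425/3829442 ≈ -1.1444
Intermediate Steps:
-32*(c + 6)/(-2477) + 1949/(-1546) = -32*(3 + 6)/(-2477) + 1949/(-1546) = -32*9*(-1/2477) + 1949*(-1/1546) = -288*(-1/2477) - 1949/1546 = 288/2477 - 1949/1546 = -4382425/3829442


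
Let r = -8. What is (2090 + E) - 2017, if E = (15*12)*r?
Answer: -1367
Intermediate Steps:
E = -1440 (E = (15*12)*(-8) = 180*(-8) = -1440)
(2090 + E) - 2017 = (2090 - 1440) - 2017 = 650 - 2017 = -1367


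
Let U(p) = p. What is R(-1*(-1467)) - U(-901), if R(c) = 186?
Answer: 1087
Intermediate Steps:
R(-1*(-1467)) - U(-901) = 186 - 1*(-901) = 186 + 901 = 1087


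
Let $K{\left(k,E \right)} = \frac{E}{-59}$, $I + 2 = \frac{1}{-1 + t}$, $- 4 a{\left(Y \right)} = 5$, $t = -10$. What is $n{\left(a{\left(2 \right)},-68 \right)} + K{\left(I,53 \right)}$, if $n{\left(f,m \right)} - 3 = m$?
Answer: $- \frac{3888}{59} \approx -65.898$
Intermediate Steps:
$a{\left(Y \right)} = - \frac{5}{4}$ ($a{\left(Y \right)} = \left(- \frac{1}{4}\right) 5 = - \frac{5}{4}$)
$n{\left(f,m \right)} = 3 + m$
$I = - \frac{23}{11}$ ($I = -2 + \frac{1}{-1 - 10} = -2 + \frac{1}{-11} = -2 - \frac{1}{11} = - \frac{23}{11} \approx -2.0909$)
$K{\left(k,E \right)} = - \frac{E}{59}$ ($K{\left(k,E \right)} = E \left(- \frac{1}{59}\right) = - \frac{E}{59}$)
$n{\left(a{\left(2 \right)},-68 \right)} + K{\left(I,53 \right)} = \left(3 - 68\right) - \frac{53}{59} = -65 - \frac{53}{59} = - \frac{3888}{59}$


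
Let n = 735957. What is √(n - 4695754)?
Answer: I*√3959797 ≈ 1989.9*I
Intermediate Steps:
√(n - 4695754) = √(735957 - 4695754) = √(-3959797) = I*√3959797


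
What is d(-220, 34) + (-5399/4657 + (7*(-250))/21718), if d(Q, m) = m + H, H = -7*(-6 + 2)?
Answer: 3072659890/50570363 ≈ 60.760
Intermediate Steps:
H = 28 (H = -7*(-4) = 28)
d(Q, m) = 28 + m (d(Q, m) = m + 28 = 28 + m)
d(-220, 34) + (-5399/4657 + (7*(-250))/21718) = (28 + 34) + (-5399/4657 + (7*(-250))/21718) = 62 + (-5399*1/4657 - 1750*1/21718) = 62 + (-5399/4657 - 875/10859) = 62 - 62702616/50570363 = 3072659890/50570363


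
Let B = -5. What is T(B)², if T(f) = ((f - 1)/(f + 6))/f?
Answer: 36/25 ≈ 1.4400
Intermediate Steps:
T(f) = (-1 + f)/(f*(6 + f)) (T(f) = ((-1 + f)/(6 + f))/f = (-1 + f)/(f*(6 + f)))
T(B)² = ((-1 - 5)/((-5)*(6 - 5)))² = (-⅕*(-6)/1)² = (-⅕*1*(-6))² = (6/5)² = 36/25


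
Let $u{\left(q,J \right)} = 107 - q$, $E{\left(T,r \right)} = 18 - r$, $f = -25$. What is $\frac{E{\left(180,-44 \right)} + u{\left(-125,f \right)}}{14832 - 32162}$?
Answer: $- \frac{147}{8665} \approx -0.016965$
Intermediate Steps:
$\frac{E{\left(180,-44 \right)} + u{\left(-125,f \right)}}{14832 - 32162} = \frac{\left(18 - -44\right) + \left(107 - -125\right)}{14832 - 32162} = \frac{\left(18 + 44\right) + \left(107 + 125\right)}{-17330} = \left(62 + 232\right) \left(- \frac{1}{17330}\right) = 294 \left(- \frac{1}{17330}\right) = - \frac{147}{8665}$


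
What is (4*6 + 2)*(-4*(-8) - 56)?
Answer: -624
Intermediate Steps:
(4*6 + 2)*(-4*(-8) - 56) = (24 + 2)*(32 - 56) = 26*(-24) = -624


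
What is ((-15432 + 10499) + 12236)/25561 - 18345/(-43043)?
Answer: 783259574/1100222123 ≈ 0.71191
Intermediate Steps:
((-15432 + 10499) + 12236)/25561 - 18345/(-43043) = (-4933 + 12236)*(1/25561) - 18345*(-1/43043) = 7303*(1/25561) + 18345/43043 = 7303/25561 + 18345/43043 = 783259574/1100222123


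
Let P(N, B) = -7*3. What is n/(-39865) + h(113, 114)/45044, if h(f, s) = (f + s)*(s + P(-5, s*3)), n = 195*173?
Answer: -135593865/359135812 ≈ -0.37756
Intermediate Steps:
P(N, B) = -21
n = 33735
h(f, s) = (-21 + s)*(f + s) (h(f, s) = (f + s)*(s - 21) = (f + s)*(-21 + s) = (-21 + s)*(f + s))
n/(-39865) + h(113, 114)/45044 = 33735/(-39865) + (114² - 21*113 - 21*114 + 113*114)/45044 = 33735*(-1/39865) + (12996 - 2373 - 2394 + 12882)*(1/45044) = -6747/7973 + 21111*(1/45044) = -6747/7973 + 21111/45044 = -135593865/359135812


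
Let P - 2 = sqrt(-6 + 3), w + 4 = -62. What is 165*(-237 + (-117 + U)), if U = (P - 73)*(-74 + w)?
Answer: 1581690 - 23100*I*sqrt(3) ≈ 1.5817e+6 - 40010.0*I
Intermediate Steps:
w = -66 (w = -4 - 62 = -66)
P = 2 + I*sqrt(3) (P = 2 + sqrt(-6 + 3) = 2 + sqrt(-3) = 2 + I*sqrt(3) ≈ 2.0 + 1.732*I)
U = 9940 - 140*I*sqrt(3) (U = ((2 + I*sqrt(3)) - 73)*(-74 - 66) = (-71 + I*sqrt(3))*(-140) = 9940 - 140*I*sqrt(3) ≈ 9940.0 - 242.49*I)
165*(-237 + (-117 + U)) = 165*(-237 + (-117 + (9940 - 140*I*sqrt(3)))) = 165*(-237 + (9823 - 140*I*sqrt(3))) = 165*(9586 - 140*I*sqrt(3)) = 1581690 - 23100*I*sqrt(3)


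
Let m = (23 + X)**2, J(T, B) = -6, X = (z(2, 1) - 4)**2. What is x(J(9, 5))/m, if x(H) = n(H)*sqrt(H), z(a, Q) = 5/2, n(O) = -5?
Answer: -80*I*sqrt(6)/10201 ≈ -0.01921*I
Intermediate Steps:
z(a, Q) = 5/2 (z(a, Q) = 5*(1/2) = 5/2)
X = 9/4 (X = (5/2 - 4)**2 = (-3/2)**2 = 9/4 ≈ 2.2500)
m = 10201/16 (m = (23 + 9/4)**2 = (101/4)**2 = 10201/16 ≈ 637.56)
x(H) = -5*sqrt(H)
x(J(9, 5))/m = (-5*I*sqrt(6))/(10201/16) = -5*I*sqrt(6)*(16/10201) = -80*I*sqrt(6)/10201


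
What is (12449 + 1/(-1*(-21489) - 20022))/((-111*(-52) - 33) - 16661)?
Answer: -9131342/8011287 ≈ -1.1398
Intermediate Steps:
(12449 + 1/(-1*(-21489) - 20022))/((-111*(-52) - 33) - 16661) = (12449 + 1/(21489 - 20022))/((5772 - 33) - 16661) = (12449 + 1/1467)/(5739 - 16661) = (12449 + 1/1467)/(-10922) = (18262684/1467)*(-1/10922) = -9131342/8011287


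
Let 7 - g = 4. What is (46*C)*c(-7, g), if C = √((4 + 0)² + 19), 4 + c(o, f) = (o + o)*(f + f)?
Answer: -4048*√35 ≈ -23948.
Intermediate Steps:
g = 3 (g = 7 - 1*4 = 7 - 4 = 3)
c(o, f) = -4 + 4*f*o (c(o, f) = -4 + (o + o)*(f + f) = -4 + (2*o)*(2*f) = -4 + 4*f*o)
C = √35 (C = √(4² + 19) = √(16 + 19) = √35 ≈ 5.9161)
(46*C)*c(-7, g) = (46*√35)*(-4 + 4*3*(-7)) = (46*√35)*(-4 - 84) = (46*√35)*(-88) = -4048*√35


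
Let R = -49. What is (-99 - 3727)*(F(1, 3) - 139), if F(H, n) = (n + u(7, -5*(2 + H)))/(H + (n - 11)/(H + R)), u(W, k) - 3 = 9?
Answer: 3378358/7 ≈ 4.8262e+5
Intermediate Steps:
u(W, k) = 12 (u(W, k) = 3 + 9 = 12)
F(H, n) = (12 + n)/(H + (-11 + n)/(-49 + H)) (F(H, n) = (n + 12)/(H + (n - 11)/(H - 49)) = (12 + n)/(H + (-11 + n)/(-49 + H)))
(-99 - 3727)*(F(1, 3) - 139) = (-99 - 3727)*((-588 - 49*3 + 12*1 + 1*3)/(-11 + 3 + 1**2 - 49*1) - 139) = -3826*((-588 - 147 + 12 + 3)/(-11 + 3 + 1 - 49) - 139) = -3826*(-720/(-56) - 139) = -3826*(-1/56*(-720) - 139) = -3826*(90/7 - 139) = -3826*(-883/7) = 3378358/7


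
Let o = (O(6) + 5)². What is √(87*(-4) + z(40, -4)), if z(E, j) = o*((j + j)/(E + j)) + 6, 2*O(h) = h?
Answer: I*√3206/3 ≈ 18.874*I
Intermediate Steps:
O(h) = h/2
o = 64 (o = ((½)*6 + 5)² = (3 + 5)² = 8² = 64)
z(E, j) = 6 + 128*j/(E + j) (z(E, j) = 64*((j + j)/(E + j)) + 6 = 64*((2*j)/(E + j)) + 6 = 64*(2*j/(E + j)) + 6 = 128*j/(E + j) + 6 = 6 + 128*j/(E + j))
√(87*(-4) + z(40, -4)) = √(87*(-4) + 2*(3*40 + 67*(-4))/(40 - 4)) = √(-348 + 2*(120 - 268)/36) = √(-348 + 2*(1/36)*(-148)) = √(-348 - 74/9) = √(-3206/9) = I*√3206/3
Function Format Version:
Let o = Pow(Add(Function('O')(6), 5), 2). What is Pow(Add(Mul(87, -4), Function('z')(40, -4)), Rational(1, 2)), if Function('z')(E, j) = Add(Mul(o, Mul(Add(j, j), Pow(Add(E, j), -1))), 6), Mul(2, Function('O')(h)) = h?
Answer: Mul(Rational(1, 3), I, Pow(3206, Rational(1, 2))) ≈ Mul(18.874, I)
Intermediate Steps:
Function('O')(h) = Mul(Rational(1, 2), h)
o = 64 (o = Pow(Add(Mul(Rational(1, 2), 6), 5), 2) = Pow(Add(3, 5), 2) = Pow(8, 2) = 64)
Function('z')(E, j) = Add(6, Mul(128, j, Pow(Add(E, j), -1))) (Function('z')(E, j) = Add(Mul(64, Mul(Add(j, j), Pow(Add(E, j), -1))), 6) = Add(Mul(64, Mul(Mul(2, j), Pow(Add(E, j), -1))), 6) = Add(Mul(64, Mul(2, j, Pow(Add(E, j), -1))), 6) = Add(Mul(128, j, Pow(Add(E, j), -1)), 6) = Add(6, Mul(128, j, Pow(Add(E, j), -1))))
Pow(Add(Mul(87, -4), Function('z')(40, -4)), Rational(1, 2)) = Pow(Add(Mul(87, -4), Mul(2, Pow(Add(40, -4), -1), Add(Mul(3, 40), Mul(67, -4)))), Rational(1, 2)) = Pow(Add(-348, Mul(2, Pow(36, -1), Add(120, -268))), Rational(1, 2)) = Pow(Add(-348, Mul(2, Rational(1, 36), -148)), Rational(1, 2)) = Pow(Add(-348, Rational(-74, 9)), Rational(1, 2)) = Pow(Rational(-3206, 9), Rational(1, 2)) = Mul(Rational(1, 3), I, Pow(3206, Rational(1, 2)))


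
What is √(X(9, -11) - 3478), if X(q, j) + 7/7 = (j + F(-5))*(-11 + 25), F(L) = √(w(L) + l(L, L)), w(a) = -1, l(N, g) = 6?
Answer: √(-3633 + 14*√5) ≈ 60.014*I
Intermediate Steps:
F(L) = √5 (F(L) = √(-1 + 6) = √5)
X(q, j) = -1 + 14*j + 14*√5 (X(q, j) = -1 + (j + √5)*(-11 + 25) = -1 + (j + √5)*14 = -1 + (14*j + 14*√5) = -1 + 14*j + 14*√5)
√(X(9, -11) - 3478) = √((-1 + 14*(-11) + 14*√5) - 3478) = √((-1 - 154 + 14*√5) - 3478) = √((-155 + 14*√5) - 3478) = √(-3633 + 14*√5)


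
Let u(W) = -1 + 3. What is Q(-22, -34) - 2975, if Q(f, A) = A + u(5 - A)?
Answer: -3007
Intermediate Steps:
u(W) = 2
Q(f, A) = 2 + A (Q(f, A) = A + 2 = 2 + A)
Q(-22, -34) - 2975 = (2 - 34) - 2975 = -32 - 2975 = -3007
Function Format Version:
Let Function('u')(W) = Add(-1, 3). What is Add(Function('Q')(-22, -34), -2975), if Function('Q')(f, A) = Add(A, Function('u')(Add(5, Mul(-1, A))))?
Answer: -3007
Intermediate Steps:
Function('u')(W) = 2
Function('Q')(f, A) = Add(2, A) (Function('Q')(f, A) = Add(A, 2) = Add(2, A))
Add(Function('Q')(-22, -34), -2975) = Add(Add(2, -34), -2975) = Add(-32, -2975) = -3007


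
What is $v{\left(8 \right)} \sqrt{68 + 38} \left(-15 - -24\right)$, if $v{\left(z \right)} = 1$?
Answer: $9 \sqrt{106} \approx 92.661$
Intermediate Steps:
$v{\left(8 \right)} \sqrt{68 + 38} \left(-15 - -24\right) = 1 \sqrt{68 + 38} \left(-15 - -24\right) = 1 \sqrt{106} \left(-15 + 24\right) = \sqrt{106} \cdot 9 = 9 \sqrt{106}$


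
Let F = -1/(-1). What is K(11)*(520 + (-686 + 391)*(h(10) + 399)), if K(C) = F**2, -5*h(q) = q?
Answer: -116595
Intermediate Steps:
h(q) = -q/5
F = 1 (F = -1*(-1) = 1)
K(C) = 1 (K(C) = 1**2 = 1)
K(11)*(520 + (-686 + 391)*(h(10) + 399)) = 1*(520 + (-686 + 391)*(-1/5*10 + 399)) = 1*(520 - 295*(-2 + 399)) = 1*(520 - 295*397) = 1*(520 - 117115) = 1*(-116595) = -116595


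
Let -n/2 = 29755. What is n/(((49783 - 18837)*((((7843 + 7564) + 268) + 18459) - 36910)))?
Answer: 29755/42953048 ≈ 0.00069273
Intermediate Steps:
n = -59510 (n = -2*29755 = -59510)
n/(((49783 - 18837)*((((7843 + 7564) + 268) + 18459) - 36910))) = -59510*1/((49783 - 18837)*((((7843 + 7564) + 268) + 18459) - 36910)) = -59510*1/(30946*(((15407 + 268) + 18459) - 36910)) = -59510*1/(30946*((15675 + 18459) - 36910)) = -59510*1/(30946*(34134 - 36910)) = -59510/(30946*(-2776)) = -59510/(-85906096) = -59510*(-1/85906096) = 29755/42953048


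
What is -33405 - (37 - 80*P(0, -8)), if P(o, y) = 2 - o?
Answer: -33282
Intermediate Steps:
-33405 - (37 - 80*P(0, -8)) = -33405 - (37 - 80*(2 - 1*0)) = -33405 - (37 - 80*(2 + 0)) = -33405 - (37 - 80*2) = -33405 - (37 - 160) = -33405 - 1*(-123) = -33405 + 123 = -33282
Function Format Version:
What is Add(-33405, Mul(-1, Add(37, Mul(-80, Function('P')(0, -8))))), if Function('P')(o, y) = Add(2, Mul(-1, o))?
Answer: -33282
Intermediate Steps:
Add(-33405, Mul(-1, Add(37, Mul(-80, Function('P')(0, -8))))) = Add(-33405, Mul(-1, Add(37, Mul(-80, Add(2, Mul(-1, 0)))))) = Add(-33405, Mul(-1, Add(37, Mul(-80, Add(2, 0))))) = Add(-33405, Mul(-1, Add(37, Mul(-80, 2)))) = Add(-33405, Mul(-1, Add(37, -160))) = Add(-33405, Mul(-1, -123)) = Add(-33405, 123) = -33282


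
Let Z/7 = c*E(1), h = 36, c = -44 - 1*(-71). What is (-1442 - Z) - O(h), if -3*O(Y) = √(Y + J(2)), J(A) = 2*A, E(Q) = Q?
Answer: -1631 + 2*√10/3 ≈ -1628.9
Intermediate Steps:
c = 27 (c = -44 + 71 = 27)
O(Y) = -√(4 + Y)/3 (O(Y) = -√(Y + 2*2)/3 = -√(Y + 4)/3 = -√(4 + Y)/3)
Z = 189 (Z = 7*(27*1) = 7*27 = 189)
(-1442 - Z) - O(h) = (-1442 - 1*189) - (-1)*√(4 + 36)/3 = (-1442 - 189) - (-1)*√40/3 = -1631 - (-1)*2*√10/3 = -1631 - (-2)*√10/3 = -1631 + 2*√10/3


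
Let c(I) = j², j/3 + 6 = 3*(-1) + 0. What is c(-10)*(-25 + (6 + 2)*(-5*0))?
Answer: -18225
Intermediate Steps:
j = -27 (j = -18 + 3*(3*(-1) + 0) = -18 + 3*(-3 + 0) = -18 + 3*(-3) = -18 - 9 = -27)
c(I) = 729 (c(I) = (-27)² = 729)
c(-10)*(-25 + (6 + 2)*(-5*0)) = 729*(-25 + (6 + 2)*(-5*0)) = 729*(-25 + 8*0) = 729*(-25 + 0) = 729*(-25) = -18225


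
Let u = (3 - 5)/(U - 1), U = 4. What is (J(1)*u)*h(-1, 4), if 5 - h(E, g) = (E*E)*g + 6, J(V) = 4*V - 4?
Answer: 0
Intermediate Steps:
u = -⅔ (u = (3 - 5)/(4 - 1) = -2/3 = -2*⅓ = -⅔ ≈ -0.66667)
J(V) = -4 + 4*V
h(E, g) = -1 - g*E² (h(E, g) = 5 - ((E*E)*g + 6) = 5 - (E²*g + 6) = 5 - (g*E² + 6) = 5 - (6 + g*E²) = 5 + (-6 - g*E²) = -1 - g*E²)
(J(1)*u)*h(-1, 4) = ((-4 + 4*1)*(-⅔))*(-1 - 1*4*(-1)²) = ((-4 + 4)*(-⅔))*(-1 - 1*4*1) = (0*(-⅔))*(-1 - 4) = 0*(-5) = 0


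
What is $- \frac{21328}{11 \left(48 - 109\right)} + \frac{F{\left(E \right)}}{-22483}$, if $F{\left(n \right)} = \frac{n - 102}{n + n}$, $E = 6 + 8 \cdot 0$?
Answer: $\frac{479522792}{15086093} \approx 31.786$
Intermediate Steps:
$E = 6$ ($E = 6 + 0 = 6$)
$F{\left(n \right)} = \frac{-102 + n}{2 n}$
$- \frac{21328}{11 \left(48 - 109\right)} + \frac{F{\left(E \right)}}{-22483} = - \frac{21328}{11 \left(48 - 109\right)} + \frac{\frac{1}{2} \cdot \frac{1}{6} \left(-102 + 6\right)}{-22483} = - \frac{21328}{11 \left(-61\right)} + \frac{1}{2} \cdot \frac{1}{6} \left(-96\right) \left(- \frac{1}{22483}\right) = - \frac{21328}{-671} - - \frac{8}{22483} = \left(-21328\right) \left(- \frac{1}{671}\right) + \frac{8}{22483} = \frac{21328}{671} + \frac{8}{22483} = \frac{479522792}{15086093}$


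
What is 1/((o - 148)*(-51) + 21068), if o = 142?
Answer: 1/21374 ≈ 4.6786e-5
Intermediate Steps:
1/((o - 148)*(-51) + 21068) = 1/((142 - 148)*(-51) + 21068) = 1/(-6*(-51) + 21068) = 1/(306 + 21068) = 1/21374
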